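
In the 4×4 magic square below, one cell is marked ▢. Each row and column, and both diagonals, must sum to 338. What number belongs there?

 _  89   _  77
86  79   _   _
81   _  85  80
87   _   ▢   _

83

Using row 3: 81 + 85 + 80 + ? → (3,2) = 338 − 246 = 92.
The remaining cell in column 1 is (1,1) = 338 − 254 = 84.
Column 2 must total 338; the given cells sum to 260, so (4,2) = 78.
Using main diagonal: 84 + 79 + 85 + ? → (4,4) = 338 − 248 = 90.
The remaining cell in anti-diagonal is (2,3) = 338 − 256 = 82.
Row 1 needs 338; the known cells sum to 250, so (1,3) = 88.
From row 2, 338 − (86 + 79 + 82) gives (2,4) = 91.
The remaining cell in row 4 is (4,3) = 338 − 255 = 83.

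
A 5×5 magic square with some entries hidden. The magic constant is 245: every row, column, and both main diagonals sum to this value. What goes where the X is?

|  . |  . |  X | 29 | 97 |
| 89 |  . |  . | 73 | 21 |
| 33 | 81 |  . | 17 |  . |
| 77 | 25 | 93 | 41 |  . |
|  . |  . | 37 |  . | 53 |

Row 4: 77 + 25 + 93 + 41 + ? = 245, so (4,5) = 9.
Column 4 needs 245; the known cells sum to 160, so (5,4) = 85.
Column 5: 97 + 21 + 9 + 53 + ? = 245, so (3,5) = 65.
Row 3 needs 245; the known cells sum to 196, so (3,3) = 49.
Anti-diagonal needs 245; the known cells sum to 244, so (5,1) = 1.
From row 5, 245 − (1 + 37 + 85 + 53) gives (5,2) = 69.
Column 1 must total 245; the given cells sum to 200, so (1,1) = 45.
From main diagonal, 245 − (45 + 49 + 41 + 53) gives (2,2) = 57.
Row 2 needs 245; the known cells sum to 240, so (2,3) = 5.
Column 2 needs 245; the known cells sum to 232, so (1,2) = 13.
From column 3, 245 − (5 + 49 + 93 + 37) gives (1,3) = 61.

61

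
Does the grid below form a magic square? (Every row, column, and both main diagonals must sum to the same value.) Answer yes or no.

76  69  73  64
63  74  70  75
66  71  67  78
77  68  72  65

Yes

Row 1: 76 + 69 + 73 + 64 = 282.
Row 2: 63 + 74 + 70 + 75 = 282.
Row 3: 66 + 71 + 67 + 78 = 282.
Row 4: 77 + 68 + 72 + 65 = 282.
Column 1: 76 + 63 + 66 + 77 = 282.
Column 2: 69 + 74 + 71 + 68 = 282.
Column 3: 73 + 70 + 67 + 72 = 282.
Column 4: 64 + 75 + 78 + 65 = 282.
Main diagonal: 76 + 74 + 67 + 65 = 282.
Anti-diagonal: 64 + 70 + 71 + 77 = 282.
All lines sum to 282.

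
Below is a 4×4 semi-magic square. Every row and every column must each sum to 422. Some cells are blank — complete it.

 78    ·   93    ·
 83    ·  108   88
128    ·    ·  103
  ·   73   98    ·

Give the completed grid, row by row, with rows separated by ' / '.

78 138 93 113 / 83 143 108 88 / 128 68 123 103 / 133 73 98 118

Row 2 needs 422; the known cells sum to 279, so (2,2) = 143.
Column 1 needs 422; the known cells sum to 289, so (4,1) = 133.
Column 3: 93 + 108 + 98 + ? = 422, so (3,3) = 123.
Using row 3: 128 + 123 + 103 + ? → (3,2) = 422 − 354 = 68.
Row 4 must total 422; the given cells sum to 304, so (4,4) = 118.
Column 2 must total 422; the given cells sum to 284, so (1,2) = 138.
Column 4: 88 + 103 + 118 + ? = 422, so (1,4) = 113.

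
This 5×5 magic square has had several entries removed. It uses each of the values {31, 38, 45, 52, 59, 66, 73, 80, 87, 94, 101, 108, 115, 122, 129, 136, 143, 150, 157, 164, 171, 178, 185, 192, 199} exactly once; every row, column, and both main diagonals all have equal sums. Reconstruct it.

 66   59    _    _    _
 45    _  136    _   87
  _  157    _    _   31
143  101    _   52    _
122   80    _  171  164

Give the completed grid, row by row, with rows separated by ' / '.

66 59 192 150 108 / 45 178 136 129 87 / 199 157 115 73 31 / 143 101 94 52 185 / 122 80 38 171 164

The 25 entries sum to 2875, so each line sums to 2875/5 = 575.
Row 5 needs 575; the known cells sum to 537, so (5,3) = 38.
Using column 1: 66 + 45 + 143 + 122 + ? → (3,1) = 575 − 376 = 199.
Column 2 must total 575; the given cells sum to 397, so (2,2) = 178.
Main diagonal: 66 + 178 + 52 + 164 + ? = 575, so (3,3) = 115.
Row 2 needs 575; the known cells sum to 446, so (2,4) = 129.
Using row 3: 199 + 157 + 115 + 31 + ? → (3,4) = 575 − 502 = 73.
Column 4: 129 + 73 + 52 + 171 + ? = 575, so (1,4) = 150.
From anti-diagonal, 575 − (129 + 115 + 101 + 122) gives (1,5) = 108.
The remaining cell in row 1 is (1,3) = 575 − 383 = 192.
The remaining cell in column 3 is (4,3) = 575 − 481 = 94.
Column 5 must total 575; the given cells sum to 390, so (4,5) = 185.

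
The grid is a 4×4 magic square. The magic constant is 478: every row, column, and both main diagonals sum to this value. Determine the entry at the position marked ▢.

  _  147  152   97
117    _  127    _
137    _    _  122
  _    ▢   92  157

87

Row 1 needs 478; the known cells sum to 396, so (1,1) = 82.
From column 1, 478 − (82 + 117 + 137) gives (4,1) = 142.
Column 3 needs 478; the known cells sum to 371, so (3,3) = 107.
Column 4 must total 478; the given cells sum to 376, so (2,4) = 102.
Main diagonal needs 478; the known cells sum to 346, so (2,2) = 132.
From anti-diagonal, 478 − (97 + 127 + 142) gives (3,2) = 112.
The remaining cell in row 4 is (4,2) = 478 − 391 = 87.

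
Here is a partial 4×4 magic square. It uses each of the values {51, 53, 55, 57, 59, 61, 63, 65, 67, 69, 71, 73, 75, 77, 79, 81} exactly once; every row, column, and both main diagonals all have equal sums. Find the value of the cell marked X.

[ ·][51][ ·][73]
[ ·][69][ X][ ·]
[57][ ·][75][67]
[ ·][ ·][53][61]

The 16 entries sum to 1056, so each line sums to 1056/4 = 264.
The remaining cell in row 3 is (3,2) = 264 − 199 = 65.
Column 2 needs 264; the known cells sum to 185, so (4,2) = 79.
Using column 4: 73 + 67 + 61 + ? → (2,4) = 264 − 201 = 63.
Main diagonal must total 264; the given cells sum to 205, so (1,1) = 59.
Row 1: 59 + 51 + 73 + ? = 264, so (1,3) = 81.
Using row 4: 79 + 53 + 61 + ? → (4,1) = 264 − 193 = 71.
From column 1, 264 − (59 + 57 + 71) gives (2,1) = 77.
Column 3 needs 264; the known cells sum to 209, so (2,3) = 55.

55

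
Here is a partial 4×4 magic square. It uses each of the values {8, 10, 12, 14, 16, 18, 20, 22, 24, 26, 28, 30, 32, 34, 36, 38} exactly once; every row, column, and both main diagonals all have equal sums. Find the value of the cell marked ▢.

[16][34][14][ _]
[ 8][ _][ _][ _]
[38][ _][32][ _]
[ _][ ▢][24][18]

20

The 16 entries sum to 368, so each line sums to 368/4 = 92.
Using row 1: 16 + 34 + 14 + ? → (1,4) = 92 − 64 = 28.
Column 1 needs 92; the known cells sum to 62, so (4,1) = 30.
Column 3 needs 92; the known cells sum to 70, so (2,3) = 22.
Main diagonal needs 92; the known cells sum to 66, so (2,2) = 26.
The remaining cell in anti-diagonal is (3,2) = 92 − 80 = 12.
Row 2 must total 92; the given cells sum to 56, so (2,4) = 36.
Row 3 needs 92; the known cells sum to 82, so (3,4) = 10.
Row 4 must total 92; the given cells sum to 72, so (4,2) = 20.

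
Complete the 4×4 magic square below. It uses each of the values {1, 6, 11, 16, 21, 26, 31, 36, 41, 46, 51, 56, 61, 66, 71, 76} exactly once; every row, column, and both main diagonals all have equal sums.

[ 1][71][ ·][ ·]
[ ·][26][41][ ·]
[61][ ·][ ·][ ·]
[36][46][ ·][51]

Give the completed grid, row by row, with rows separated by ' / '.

The 16 entries sum to 616, so each line sums to 616/4 = 154.
Row 4 needs 154; the known cells sum to 133, so (4,3) = 21.
The remaining cell in column 1 is (2,1) = 154 − 98 = 56.
Column 2 needs 154; the known cells sum to 143, so (3,2) = 11.
The remaining cell in main diagonal is (3,3) = 154 − 78 = 76.
Anti-diagonal needs 154; the known cells sum to 88, so (1,4) = 66.
Row 1 needs 154; the known cells sum to 138, so (1,3) = 16.
Using row 2: 56 + 26 + 41 + ? → (2,4) = 154 − 123 = 31.
Row 3: 61 + 11 + 76 + ? = 154, so (3,4) = 6.

1 71 16 66 / 56 26 41 31 / 61 11 76 6 / 36 46 21 51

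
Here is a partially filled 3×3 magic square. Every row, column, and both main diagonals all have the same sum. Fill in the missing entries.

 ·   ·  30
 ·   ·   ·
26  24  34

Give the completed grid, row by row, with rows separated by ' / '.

Row 3 is already complete: 26 + 24 + 34 = 84, so that is the magic constant.
Column 3: 30 + 34 + ? = 84, so (2,3) = 20.
From anti-diagonal, 84 − (30 + 26) gives (2,2) = 28.
Row 2: 28 + 20 + ? = 84, so (2,1) = 36.
Column 1 must total 84; the given cells sum to 62, so (1,1) = 22.
Using column 2: 28 + 24 + ? → (1,2) = 84 − 52 = 32.

22 32 30 / 36 28 20 / 26 24 34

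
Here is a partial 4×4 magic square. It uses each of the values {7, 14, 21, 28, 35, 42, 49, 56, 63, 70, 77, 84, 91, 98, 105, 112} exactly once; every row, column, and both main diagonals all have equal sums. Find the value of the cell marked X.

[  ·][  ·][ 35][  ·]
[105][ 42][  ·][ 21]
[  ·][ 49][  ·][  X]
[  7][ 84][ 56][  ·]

The 16 entries sum to 952, so each line sums to 952/4 = 238.
Using row 2: 105 + 42 + 21 + ? → (2,3) = 238 − 168 = 70.
Row 4 must total 238; the given cells sum to 147, so (4,4) = 91.
Column 2 needs 238; the known cells sum to 175, so (1,2) = 63.
Using column 3: 35 + 70 + 56 + ? → (3,3) = 238 − 161 = 77.
Using main diagonal: 42 + 77 + 91 + ? → (1,1) = 238 − 210 = 28.
Anti-diagonal needs 238; the known cells sum to 126, so (1,4) = 112.
Column 1 must total 238; the given cells sum to 140, so (3,1) = 98.
Column 4 must total 238; the given cells sum to 224, so (3,4) = 14.

14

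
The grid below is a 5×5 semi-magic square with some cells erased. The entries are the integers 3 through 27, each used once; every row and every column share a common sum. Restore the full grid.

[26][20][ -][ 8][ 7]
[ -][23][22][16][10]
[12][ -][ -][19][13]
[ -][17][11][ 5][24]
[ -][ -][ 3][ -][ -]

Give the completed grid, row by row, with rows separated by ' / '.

26 20 14 8 7 / 4 23 22 16 10 / 12 6 25 19 13 / 18 17 11 5 24 / 15 9 3 27 21

The entries are 3 through 27, which sum to 375, so each line sums to 375/5 = 75.
The remaining cell in row 1 is (1,3) = 75 − 61 = 14.
From row 2, 75 − (23 + 22 + 16 + 10) gives (2,1) = 4.
Row 4 needs 75; the known cells sum to 57, so (4,1) = 18.
Column 1: 26 + 4 + 12 + 18 + ? = 75, so (5,1) = 15.
From column 3, 75 − (14 + 22 + 11 + 3) gives (3,3) = 25.
Column 4 must total 75; the given cells sum to 48, so (5,4) = 27.
From column 5, 75 − (7 + 10 + 13 + 24) gives (5,5) = 21.
Using row 3: 12 + 25 + 19 + 13 + ? → (3,2) = 75 − 69 = 6.
Row 5 must total 75; the given cells sum to 66, so (5,2) = 9.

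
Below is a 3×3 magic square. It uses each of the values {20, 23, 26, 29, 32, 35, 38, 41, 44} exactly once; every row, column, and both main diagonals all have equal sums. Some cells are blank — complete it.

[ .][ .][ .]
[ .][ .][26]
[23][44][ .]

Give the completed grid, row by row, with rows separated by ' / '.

35 20 41 / 38 32 26 / 23 44 29

The 9 entries sum to 288, so each line sums to 288/3 = 96.
The remaining cell in row 3 is (3,3) = 96 − 67 = 29.
The remaining cell in column 3 is (1,3) = 96 − 55 = 41.
From anti-diagonal, 96 − (41 + 23) gives (2,2) = 32.
Row 2 needs 96; the known cells sum to 58, so (2,1) = 38.
From column 1, 96 − (38 + 23) gives (1,1) = 35.
Column 2: 32 + 44 + ? = 96, so (1,2) = 20.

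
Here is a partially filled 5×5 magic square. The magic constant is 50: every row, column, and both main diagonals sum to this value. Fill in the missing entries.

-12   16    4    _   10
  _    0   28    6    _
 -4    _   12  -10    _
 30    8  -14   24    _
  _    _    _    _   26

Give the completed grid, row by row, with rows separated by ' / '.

The remaining cell in row 1 is (1,4) = 50 − 18 = 32.
Row 4: 30 + 8 + (-14) + 24 + ? = 50, so (4,5) = 2.
Column 3 needs 50; the known cells sum to 30, so (5,3) = 20.
Using column 4: 32 + 6 + (-10) + 24 + ? → (5,4) = 50 − 52 = -2.
Using anti-diagonal: 10 + 6 + 12 + 8 + ? → (5,1) = 50 − 36 = 14.
Row 5: 14 + 20 + (-2) + 26 + ? = 50, so (5,2) = -8.
Using column 1: -12 + (-4) + 30 + 14 + ? → (2,1) = 50 − 28 = 22.
Using column 2: 16 + 0 + 8 + (-8) + ? → (3,2) = 50 − 16 = 34.
Row 2 must total 50; the given cells sum to 56, so (2,5) = -6.
Using row 3: -4 + 34 + 12 + (-10) + ? → (3,5) = 50 − 32 = 18.

-12 16 4 32 10 / 22 0 28 6 -6 / -4 34 12 -10 18 / 30 8 -14 24 2 / 14 -8 20 -2 26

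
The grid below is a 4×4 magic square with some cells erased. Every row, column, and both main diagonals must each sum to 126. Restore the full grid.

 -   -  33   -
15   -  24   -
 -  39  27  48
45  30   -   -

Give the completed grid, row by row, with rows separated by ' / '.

54 21 33 18 / 15 36 24 51 / 12 39 27 48 / 45 30 42 9

Row 3 must total 126; the given cells sum to 114, so (3,1) = 12.
Using column 1: 15 + 12 + 45 + ? → (1,1) = 126 − 72 = 54.
Column 3 needs 126; the known cells sum to 84, so (4,3) = 42.
Anti-diagonal must total 126; the given cells sum to 108, so (1,4) = 18.
From row 1, 126 − (54 + 33 + 18) gives (1,2) = 21.
Using row 4: 45 + 30 + 42 + ? → (4,4) = 126 − 117 = 9.
Column 2: 21 + 39 + 30 + ? = 126, so (2,2) = 36.
Using column 4: 18 + 48 + 9 + ? → (2,4) = 126 − 75 = 51.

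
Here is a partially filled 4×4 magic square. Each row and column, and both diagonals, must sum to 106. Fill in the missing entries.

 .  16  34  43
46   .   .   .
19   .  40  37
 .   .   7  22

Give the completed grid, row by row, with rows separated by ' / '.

13 16 34 43 / 46 31 25 4 / 19 10 40 37 / 28 49 7 22

From row 1, 106 − (16 + 34 + 43) gives (1,1) = 13.
From row 3, 106 − (19 + 40 + 37) gives (3,2) = 10.
Column 1 needs 106; the known cells sum to 78, so (4,1) = 28.
Using column 3: 34 + 40 + 7 + ? → (2,3) = 106 − 81 = 25.
The remaining cell in column 4 is (2,4) = 106 − 102 = 4.
Main diagonal: 13 + 40 + 22 + ? = 106, so (2,2) = 31.
Row 4 needs 106; the known cells sum to 57, so (4,2) = 49.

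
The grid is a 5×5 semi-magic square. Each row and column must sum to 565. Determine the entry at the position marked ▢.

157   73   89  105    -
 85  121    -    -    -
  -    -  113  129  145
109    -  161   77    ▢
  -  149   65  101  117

From row 1, 565 − (157 + 73 + 89 + 105) gives (1,5) = 141.
The remaining cell in row 5 is (5,1) = 565 − 432 = 133.
Column 1 must total 565; the given cells sum to 484, so (3,1) = 81.
Column 3 must total 565; the given cells sum to 428, so (2,3) = 137.
From column 4, 565 − (105 + 129 + 77 + 101) gives (2,4) = 153.
Row 2: 85 + 121 + 137 + 153 + ? = 565, so (2,5) = 69.
Row 3 needs 565; the known cells sum to 468, so (3,2) = 97.
The remaining cell in column 2 is (4,2) = 565 − 440 = 125.
Column 5 needs 565; the known cells sum to 472, so (4,5) = 93.

93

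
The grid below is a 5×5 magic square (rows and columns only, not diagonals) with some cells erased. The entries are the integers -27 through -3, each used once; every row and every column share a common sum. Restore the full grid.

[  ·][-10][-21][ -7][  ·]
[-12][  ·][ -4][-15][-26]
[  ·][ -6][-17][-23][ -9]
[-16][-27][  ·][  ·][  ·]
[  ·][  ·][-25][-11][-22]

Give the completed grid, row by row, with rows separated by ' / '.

-24 -10 -21 -7 -13 / -12 -18 -4 -15 -26 / -20 -6 -17 -23 -9 / -16 -27 -8 -19 -5 / -3 -14 -25 -11 -22

The entries are -27 through -3, which sum to -375, so each line sums to -375/5 = -75.
From row 2, -75 − (-12 + (-4) + (-15) + (-26)) gives (2,2) = -18.
Row 3 must total -75; the given cells sum to -55, so (3,1) = -20.
The remaining cell in column 2 is (5,2) = -75 − (-61) = -14.
From column 3, -75 − (-21 + (-4) + (-17) + (-25)) gives (4,3) = -8.
Column 4 must total -75; the given cells sum to -56, so (4,4) = -19.
Row 4 needs -75; the known cells sum to -70, so (4,5) = -5.
Row 5 must total -75; the given cells sum to -72, so (5,1) = -3.
Column 1: -12 + (-20) + (-16) + (-3) + ? = -75, so (1,1) = -24.
Column 5: -26 + (-9) + (-5) + (-22) + ? = -75, so (1,5) = -13.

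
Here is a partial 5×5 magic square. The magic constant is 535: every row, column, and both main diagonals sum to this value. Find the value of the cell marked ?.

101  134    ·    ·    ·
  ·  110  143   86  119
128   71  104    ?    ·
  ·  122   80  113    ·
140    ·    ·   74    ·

137

Using row 2: 110 + 143 + 86 + 119 + ? → (2,1) = 535 − 458 = 77.
Using column 1: 101 + 77 + 128 + 140 + ? → (4,1) = 535 − 446 = 89.
The remaining cell in column 2 is (5,2) = 535 − 437 = 98.
From main diagonal, 535 − (101 + 110 + 104 + 113) gives (5,5) = 107.
Anti-diagonal needs 535; the known cells sum to 452, so (1,5) = 83.
Row 4 needs 535; the known cells sum to 404, so (4,5) = 131.
The remaining cell in row 5 is (5,3) = 535 − 419 = 116.
Column 3 needs 535; the known cells sum to 443, so (1,3) = 92.
Using column 5: 83 + 119 + 131 + 107 + ? → (3,5) = 535 − 440 = 95.
The remaining cell in row 1 is (1,4) = 535 − 410 = 125.
Row 3 must total 535; the given cells sum to 398, so (3,4) = 137.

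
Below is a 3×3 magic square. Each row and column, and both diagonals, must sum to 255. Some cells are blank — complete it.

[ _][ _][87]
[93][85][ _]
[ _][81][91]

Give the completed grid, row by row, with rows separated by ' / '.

From row 2, 255 − (93 + 85) gives (2,3) = 77.
Row 3: 81 + 91 + ? = 255, so (3,1) = 83.
Using column 1: 93 + 83 + ? → (1,1) = 255 − 176 = 79.
Column 2 needs 255; the known cells sum to 166, so (1,2) = 89.

79 89 87 / 93 85 77 / 83 81 91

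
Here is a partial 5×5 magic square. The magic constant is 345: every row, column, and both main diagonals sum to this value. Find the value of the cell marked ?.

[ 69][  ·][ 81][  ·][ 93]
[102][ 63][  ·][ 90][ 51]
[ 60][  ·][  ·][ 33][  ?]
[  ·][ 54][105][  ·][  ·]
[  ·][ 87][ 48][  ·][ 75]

Using row 2: 102 + 63 + 90 + 51 + ? → (2,3) = 345 − 306 = 39.
From column 3, 345 − (81 + 39 + 105 + 48) gives (3,3) = 72.
Using main diagonal: 69 + 63 + 72 + 75 + ? → (4,4) = 345 − 279 = 66.
Using anti-diagonal: 93 + 90 + 72 + 54 + ? → (5,1) = 345 − 309 = 36.
Row 5 needs 345; the known cells sum to 246, so (5,4) = 99.
Using column 1: 69 + 102 + 60 + 36 + ? → (4,1) = 345 − 267 = 78.
The remaining cell in column 4 is (1,4) = 345 − 288 = 57.
The remaining cell in row 1 is (1,2) = 345 − 300 = 45.
Row 4 must total 345; the given cells sum to 303, so (4,5) = 42.
Column 2 must total 345; the given cells sum to 249, so (3,2) = 96.
From column 5, 345 − (93 + 51 + 42 + 75) gives (3,5) = 84.

84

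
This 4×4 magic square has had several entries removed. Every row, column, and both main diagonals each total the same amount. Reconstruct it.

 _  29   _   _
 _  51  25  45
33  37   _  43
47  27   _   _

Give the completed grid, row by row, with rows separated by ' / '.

Column 2 is already complete: 29 + 51 + 37 + 27 = 144, so that is the magic constant.
Row 2 needs 144; the known cells sum to 121, so (2,1) = 23.
The remaining cell in row 3 is (3,3) = 144 − 113 = 31.
Column 1 must total 144; the given cells sum to 103, so (1,1) = 41.
Main diagonal: 41 + 51 + 31 + ? = 144, so (4,4) = 21.
The remaining cell in anti-diagonal is (1,4) = 144 − 109 = 35.
Row 1 needs 144; the known cells sum to 105, so (1,3) = 39.
The remaining cell in row 4 is (4,3) = 144 − 95 = 49.

41 29 39 35 / 23 51 25 45 / 33 37 31 43 / 47 27 49 21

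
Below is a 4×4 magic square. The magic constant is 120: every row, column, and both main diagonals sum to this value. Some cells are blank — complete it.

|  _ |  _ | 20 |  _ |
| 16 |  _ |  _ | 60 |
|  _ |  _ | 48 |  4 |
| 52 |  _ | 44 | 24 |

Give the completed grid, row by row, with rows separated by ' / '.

12 56 20 32 / 16 36 8 60 / 40 28 48 4 / 52 0 44 24

The remaining cell in row 4 is (4,2) = 120 − 120 = 0.
The remaining cell in column 3 is (2,3) = 120 − 112 = 8.
The remaining cell in column 4 is (1,4) = 120 − 88 = 32.
From anti-diagonal, 120 − (32 + 8 + 52) gives (3,2) = 28.
Row 2 must total 120; the given cells sum to 84, so (2,2) = 36.
Using row 3: 28 + 48 + 4 + ? → (3,1) = 120 − 80 = 40.
Using column 1: 16 + 40 + 52 + ? → (1,1) = 120 − 108 = 12.
Column 2: 36 + 28 + 0 + ? = 120, so (1,2) = 56.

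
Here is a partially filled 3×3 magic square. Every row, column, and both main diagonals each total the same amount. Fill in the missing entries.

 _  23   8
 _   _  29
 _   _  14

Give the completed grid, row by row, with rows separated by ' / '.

Column 3 is already complete: 8 + 29 + 14 = 51, so that is the magic constant.
Row 1 must total 51; the given cells sum to 31, so (1,1) = 20.
From main diagonal, 51 − (20 + 14) gives (2,2) = 17.
The remaining cell in anti-diagonal is (3,1) = 51 − 25 = 26.
Row 2: 17 + 29 + ? = 51, so (2,1) = 5.
The remaining cell in row 3 is (3,2) = 51 − 40 = 11.

20 23 8 / 5 17 29 / 26 11 14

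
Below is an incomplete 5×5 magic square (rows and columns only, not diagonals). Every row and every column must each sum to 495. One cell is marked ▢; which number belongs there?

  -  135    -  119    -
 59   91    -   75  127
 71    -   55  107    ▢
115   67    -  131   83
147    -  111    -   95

Row 2 must total 495; the given cells sum to 352, so (2,3) = 143.
Row 4: 115 + 67 + 131 + 83 + ? = 495, so (4,3) = 99.
Column 1 needs 495; the known cells sum to 392, so (1,1) = 103.
The remaining cell in column 3 is (1,3) = 495 − 408 = 87.
Using column 4: 119 + 75 + 107 + 131 + ? → (5,4) = 495 − 432 = 63.
Row 1 needs 495; the known cells sum to 444, so (1,5) = 51.
The remaining cell in row 5 is (5,2) = 495 − 416 = 79.
The remaining cell in column 2 is (3,2) = 495 − 372 = 123.
From column 5, 495 − (51 + 127 + 83 + 95) gives (3,5) = 139.

139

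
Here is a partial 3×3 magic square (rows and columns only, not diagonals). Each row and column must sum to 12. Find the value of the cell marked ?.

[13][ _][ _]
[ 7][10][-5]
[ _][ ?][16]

4

Using column 1: 13 + 7 + ? → (3,1) = 12 − 20 = -8.
From column 3, 12 − (-5 + 16) gives (1,3) = 1.
Using row 1: 13 + 1 + ? → (1,2) = 12 − 14 = -2.
From row 3, 12 − (-8 + 16) gives (3,2) = 4.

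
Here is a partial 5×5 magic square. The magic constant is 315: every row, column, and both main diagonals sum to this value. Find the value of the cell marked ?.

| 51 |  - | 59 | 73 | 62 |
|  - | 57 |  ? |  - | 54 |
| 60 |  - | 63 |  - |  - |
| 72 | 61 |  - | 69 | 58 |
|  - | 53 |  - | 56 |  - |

71

Row 1 must total 315; the given cells sum to 245, so (1,2) = 70.
Using row 4: 72 + 61 + 69 + 58 + ? → (4,3) = 315 − 260 = 55.
The remaining cell in column 2 is (3,2) = 315 − 241 = 74.
Main diagonal needs 315; the known cells sum to 240, so (5,5) = 75.
Column 5: 62 + 54 + 58 + 75 + ? = 315, so (3,5) = 66.
Using row 3: 60 + 74 + 63 + 66 + ? → (3,4) = 315 − 263 = 52.
From column 4, 315 − (73 + 52 + 69 + 56) gives (2,4) = 65.
From anti-diagonal, 315 − (62 + 65 + 63 + 61) gives (5,1) = 64.
The remaining cell in row 5 is (5,3) = 315 − 248 = 67.
Column 1: 51 + 60 + 72 + 64 + ? = 315, so (2,1) = 68.
Column 3 needs 315; the known cells sum to 244, so (2,3) = 71.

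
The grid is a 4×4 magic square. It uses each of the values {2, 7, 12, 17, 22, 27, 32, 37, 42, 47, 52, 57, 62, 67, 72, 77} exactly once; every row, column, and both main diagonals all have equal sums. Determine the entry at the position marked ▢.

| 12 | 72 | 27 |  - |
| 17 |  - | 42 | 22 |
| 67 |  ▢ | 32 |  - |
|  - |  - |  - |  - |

7

The 16 entries sum to 632, so each line sums to 632/4 = 158.
Row 1: 12 + 72 + 27 + ? = 158, so (1,4) = 47.
Row 2 must total 158; the given cells sum to 81, so (2,2) = 77.
Column 1 needs 158; the known cells sum to 96, so (4,1) = 62.
Column 3 needs 158; the known cells sum to 101, so (4,3) = 57.
Main diagonal: 12 + 77 + 32 + ? = 158, so (4,4) = 37.
Anti-diagonal must total 158; the given cells sum to 151, so (3,2) = 7.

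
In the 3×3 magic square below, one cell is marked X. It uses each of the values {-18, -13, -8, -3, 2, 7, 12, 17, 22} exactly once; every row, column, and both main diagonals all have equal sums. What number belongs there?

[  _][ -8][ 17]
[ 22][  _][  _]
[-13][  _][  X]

7

The 9 entries sum to 18, so each line sums to 18/3 = 6.
Using row 1: -8 + 17 + ? → (1,1) = 6 − 9 = -3.
From anti-diagonal, 6 − (17 + (-13)) gives (2,2) = 2.
Row 2: 22 + 2 + ? = 6, so (2,3) = -18.
Using column 2: -8 + 2 + ? → (3,2) = 6 − (-6) = 12.
The remaining cell in column 3 is (3,3) = 6 − (-1) = 7.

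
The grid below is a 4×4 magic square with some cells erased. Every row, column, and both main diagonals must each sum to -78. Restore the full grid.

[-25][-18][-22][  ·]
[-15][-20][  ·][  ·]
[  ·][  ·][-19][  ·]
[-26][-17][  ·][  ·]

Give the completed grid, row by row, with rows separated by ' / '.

-25 -18 -22 -13 / -15 -20 -16 -27 / -12 -23 -19 -24 / -26 -17 -21 -14

Row 1 must total -78; the given cells sum to -65, so (1,4) = -13.
Column 1 needs -78; the known cells sum to -66, so (3,1) = -12.
Using column 2: -18 + (-20) + (-17) + ? → (3,2) = -78 − (-55) = -23.
Main diagonal: -25 + (-20) + (-19) + ? = -78, so (4,4) = -14.
The remaining cell in anti-diagonal is (2,3) = -78 − (-62) = -16.
Row 2 must total -78; the given cells sum to -51, so (2,4) = -27.
Row 3 needs -78; the known cells sum to -54, so (3,4) = -24.
Row 4 needs -78; the known cells sum to -57, so (4,3) = -21.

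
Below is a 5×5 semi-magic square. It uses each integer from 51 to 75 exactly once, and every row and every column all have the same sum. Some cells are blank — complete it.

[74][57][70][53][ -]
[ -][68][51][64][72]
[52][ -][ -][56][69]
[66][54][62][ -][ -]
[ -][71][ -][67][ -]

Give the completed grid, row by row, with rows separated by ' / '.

The entries are 51 through 75, which sum to 1575, so each line sums to 1575/5 = 315.
Row 1: 74 + 57 + 70 + 53 + ? = 315, so (1,5) = 61.
The remaining cell in row 2 is (2,1) = 315 − 255 = 60.
Column 1 must total 315; the given cells sum to 252, so (5,1) = 63.
The remaining cell in column 2 is (3,2) = 315 − 250 = 65.
Using column 4: 53 + 64 + 56 + 67 + ? → (4,4) = 315 − 240 = 75.
From row 3, 315 − (52 + 65 + 56 + 69) gives (3,3) = 73.
From row 4, 315 − (66 + 54 + 62 + 75) gives (4,5) = 58.
Column 3: 70 + 51 + 73 + 62 + ? = 315, so (5,3) = 59.
Using column 5: 61 + 72 + 69 + 58 + ? → (5,5) = 315 − 260 = 55.

74 57 70 53 61 / 60 68 51 64 72 / 52 65 73 56 69 / 66 54 62 75 58 / 63 71 59 67 55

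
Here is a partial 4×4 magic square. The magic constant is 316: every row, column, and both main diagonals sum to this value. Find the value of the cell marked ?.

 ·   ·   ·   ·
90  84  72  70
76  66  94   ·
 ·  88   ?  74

Row 3 needs 316; the known cells sum to 236, so (3,4) = 80.
From column 2, 316 − (84 + 66 + 88) gives (1,2) = 78.
Column 4 must total 316; the given cells sum to 224, so (1,4) = 92.
Main diagonal: 84 + 94 + 74 + ? = 316, so (1,1) = 64.
The remaining cell in anti-diagonal is (4,1) = 316 − 230 = 86.
Row 1 needs 316; the known cells sum to 234, so (1,3) = 82.
From row 4, 316 − (86 + 88 + 74) gives (4,3) = 68.

68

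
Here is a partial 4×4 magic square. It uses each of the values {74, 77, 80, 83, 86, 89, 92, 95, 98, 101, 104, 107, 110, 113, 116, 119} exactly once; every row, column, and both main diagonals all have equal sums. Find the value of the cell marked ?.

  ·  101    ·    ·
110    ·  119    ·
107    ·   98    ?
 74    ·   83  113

92

The 16 entries sum to 1544, so each line sums to 1544/4 = 386.
The remaining cell in row 4 is (4,2) = 386 − 270 = 116.
Using column 1: 110 + 107 + 74 + ? → (1,1) = 386 − 291 = 95.
From column 3, 386 − (119 + 98 + 83) gives (1,3) = 86.
The remaining cell in main diagonal is (2,2) = 386 − 306 = 80.
Row 1: 95 + 101 + 86 + ? = 386, so (1,4) = 104.
Using row 2: 110 + 80 + 119 + ? → (2,4) = 386 − 309 = 77.
Column 2 needs 386; the known cells sum to 297, so (3,2) = 89.
Using column 4: 104 + 77 + 113 + ? → (3,4) = 386 − 294 = 92.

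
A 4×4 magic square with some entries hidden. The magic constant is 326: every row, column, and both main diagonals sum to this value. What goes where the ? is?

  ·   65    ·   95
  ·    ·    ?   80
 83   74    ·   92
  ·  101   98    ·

From row 3, 326 − (83 + 74 + 92) gives (3,3) = 77.
Column 2 needs 326; the known cells sum to 240, so (2,2) = 86.
Column 4 must total 326; the given cells sum to 267, so (4,4) = 59.
From main diagonal, 326 − (86 + 77 + 59) gives (1,1) = 104.
Row 1: 104 + 65 + 95 + ? = 326, so (1,3) = 62.
The remaining cell in row 4 is (4,1) = 326 − 258 = 68.
Column 1 must total 326; the given cells sum to 255, so (2,1) = 71.
Using column 3: 62 + 77 + 98 + ? → (2,3) = 326 − 237 = 89.

89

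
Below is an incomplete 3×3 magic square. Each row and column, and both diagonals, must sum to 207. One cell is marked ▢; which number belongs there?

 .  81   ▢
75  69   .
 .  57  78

66

Row 2: 75 + 69 + ? = 207, so (2,3) = 63.
Using row 3: 57 + 78 + ? → (3,1) = 207 − 135 = 72.
From column 1, 207 − (75 + 72) gives (1,1) = 60.
The remaining cell in column 3 is (1,3) = 207 − 141 = 66.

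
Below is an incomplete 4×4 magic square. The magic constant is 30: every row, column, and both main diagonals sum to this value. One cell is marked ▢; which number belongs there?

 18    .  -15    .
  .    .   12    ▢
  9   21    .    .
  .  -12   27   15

Row 4 must total 30; the given cells sum to 30, so (4,1) = 0.
The remaining cell in column 1 is (2,1) = 30 − 27 = 3.
From column 3, 30 − (-15 + 12 + 27) gives (3,3) = 6.
The remaining cell in main diagonal is (2,2) = 30 − 39 = -9.
Anti-diagonal must total 30; the given cells sum to 33, so (1,4) = -3.
Using row 1: 18 + (-15) + (-3) + ? → (1,2) = 30 − 0 = 30.
Row 2 needs 30; the known cells sum to 6, so (2,4) = 24.

24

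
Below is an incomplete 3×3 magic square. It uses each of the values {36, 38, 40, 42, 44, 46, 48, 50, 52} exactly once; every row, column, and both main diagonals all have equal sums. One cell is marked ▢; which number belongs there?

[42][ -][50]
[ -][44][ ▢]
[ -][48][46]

The 9 entries sum to 396, so each line sums to 396/3 = 132.
From row 1, 132 − (42 + 50) gives (1,2) = 40.
The remaining cell in row 3 is (3,1) = 132 − 94 = 38.
The remaining cell in column 1 is (2,1) = 132 − 80 = 52.
Using column 3: 50 + 46 + ? → (2,3) = 132 − 96 = 36.

36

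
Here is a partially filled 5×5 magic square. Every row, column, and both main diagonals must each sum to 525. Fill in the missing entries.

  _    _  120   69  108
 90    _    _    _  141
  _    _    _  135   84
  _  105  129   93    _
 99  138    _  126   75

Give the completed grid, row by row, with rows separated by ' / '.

132 96 120 69 108 / 90 114 78 102 141 / 123 72 111 135 84 / 81 105 129 93 117 / 99 138 87 126 75

Using row 5: 99 + 138 + 126 + 75 + ? → (5,3) = 525 − 438 = 87.
Column 4 must total 525; the given cells sum to 423, so (2,4) = 102.
Column 5: 108 + 141 + 84 + 75 + ? = 525, so (4,5) = 117.
Anti-diagonal: 108 + 102 + 105 + 99 + ? = 525, so (3,3) = 111.
Using row 4: 105 + 129 + 93 + 117 + ? → (4,1) = 525 − 444 = 81.
Using column 3: 120 + 111 + 129 + 87 + ? → (2,3) = 525 − 447 = 78.
Row 2 needs 525; the known cells sum to 411, so (2,2) = 114.
Main diagonal needs 525; the known cells sum to 393, so (1,1) = 132.
Using row 1: 132 + 120 + 69 + 108 + ? → (1,2) = 525 − 429 = 96.
Column 1 needs 525; the known cells sum to 402, so (3,1) = 123.
The remaining cell in column 2 is (3,2) = 525 − 453 = 72.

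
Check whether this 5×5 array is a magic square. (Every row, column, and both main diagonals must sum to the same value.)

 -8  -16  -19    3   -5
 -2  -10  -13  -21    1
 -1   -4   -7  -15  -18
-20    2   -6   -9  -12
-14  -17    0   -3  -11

Yes

Row 1: -8 + (-16) + (-19) + 3 + (-5) = -45.
Row 2: -2 + (-10) + (-13) + (-21) + 1 = -45.
Row 3: -1 + (-4) + (-7) + (-15) + (-18) = -45.
Row 4: -20 + 2 + (-6) + (-9) + (-12) = -45.
Row 5: -14 + (-17) + 0 + (-3) + (-11) = -45.
Column 1: -8 + (-2) + (-1) + (-20) + (-14) = -45.
Column 2: -16 + (-10) + (-4) + 2 + (-17) = -45.
Column 3: -19 + (-13) + (-7) + (-6) + 0 = -45.
Column 4: 3 + (-21) + (-15) + (-9) + (-3) = -45.
Column 5: -5 + 1 + (-18) + (-12) + (-11) = -45.
Main diagonal: -8 + (-10) + (-7) + (-9) + (-11) = -45.
Anti-diagonal: -5 + (-21) + (-7) + 2 + (-14) = -45.
All lines sum to -45.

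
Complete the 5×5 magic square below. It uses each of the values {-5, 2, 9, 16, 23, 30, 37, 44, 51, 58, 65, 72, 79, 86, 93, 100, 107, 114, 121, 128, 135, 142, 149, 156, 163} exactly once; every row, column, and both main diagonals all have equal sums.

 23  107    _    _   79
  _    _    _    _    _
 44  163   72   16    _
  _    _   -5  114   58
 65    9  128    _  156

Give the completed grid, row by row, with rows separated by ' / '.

23 107 51 135 79 / 121 30 149 93 2 / 44 163 72 16 100 / 142 86 -5 114 58 / 65 9 128 37 156

The 25 entries sum to 1975, so each line sums to 1975/5 = 395.
Row 3: 44 + 163 + 72 + 16 + ? = 395, so (3,5) = 100.
From row 5, 395 − (65 + 9 + 128 + 156) gives (5,4) = 37.
Column 5: 79 + 100 + 58 + 156 + ? = 395, so (2,5) = 2.
Main diagonal must total 395; the given cells sum to 365, so (2,2) = 30.
Column 2: 107 + 30 + 163 + 9 + ? = 395, so (4,2) = 86.
Anti-diagonal: 79 + 72 + 86 + 65 + ? = 395, so (2,4) = 93.
Row 4: 86 + (-5) + 114 + 58 + ? = 395, so (4,1) = 142.
From column 1, 395 − (23 + 44 + 142 + 65) gives (2,1) = 121.
From column 4, 395 − (93 + 16 + 114 + 37) gives (1,4) = 135.
Row 1: 23 + 107 + 135 + 79 + ? = 395, so (1,3) = 51.
Row 2 needs 395; the known cells sum to 246, so (2,3) = 149.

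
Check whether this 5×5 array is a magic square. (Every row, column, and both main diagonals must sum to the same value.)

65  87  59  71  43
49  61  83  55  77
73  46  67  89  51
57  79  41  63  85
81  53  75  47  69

No — main diagonal sums to 325 but row 3 sums to 326.

Row 1: 65 + 87 + 59 + 71 + 43 = 325.
Row 2: 49 + 61 + 83 + 55 + 77 = 325.
Row 3: 73 + 46 + 67 + 89 + 51 = 326.
Row 4: 57 + 79 + 41 + 63 + 85 = 325.
Row 5: 81 + 53 + 75 + 47 + 69 = 325.
Column 1: 65 + 49 + 73 + 57 + 81 = 325.
Column 2: 87 + 61 + 46 + 79 + 53 = 326.
Column 3: 59 + 83 + 67 + 41 + 75 = 325.
Column 4: 71 + 55 + 89 + 63 + 47 = 325.
Column 5: 43 + 77 + 51 + 85 + 69 = 325.
Main diagonal: 65 + 61 + 67 + 63 + 69 = 325.
Anti-diagonal: 43 + 55 + 67 + 79 + 81 = 325.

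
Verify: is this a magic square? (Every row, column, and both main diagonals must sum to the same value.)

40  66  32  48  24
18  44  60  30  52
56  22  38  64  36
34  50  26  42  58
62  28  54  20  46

No — row 2 sums to 204 but main diagonal sums to 210.

Row 1: 40 + 66 + 32 + 48 + 24 = 210.
Row 2: 18 + 44 + 60 + 30 + 52 = 204.
Row 3: 56 + 22 + 38 + 64 + 36 = 216.
Row 4: 34 + 50 + 26 + 42 + 58 = 210.
Row 5: 62 + 28 + 54 + 20 + 46 = 210.
Column 1: 40 + 18 + 56 + 34 + 62 = 210.
Column 2: 66 + 44 + 22 + 50 + 28 = 210.
Column 3: 32 + 60 + 38 + 26 + 54 = 210.
Column 4: 48 + 30 + 64 + 42 + 20 = 204.
Column 5: 24 + 52 + 36 + 58 + 46 = 216.
Main diagonal: 40 + 44 + 38 + 42 + 46 = 210.
Anti-diagonal: 24 + 30 + 38 + 50 + 62 = 204.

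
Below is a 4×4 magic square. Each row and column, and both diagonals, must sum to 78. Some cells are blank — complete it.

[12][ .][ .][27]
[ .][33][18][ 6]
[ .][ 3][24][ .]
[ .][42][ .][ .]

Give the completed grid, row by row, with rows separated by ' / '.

12 0 39 27 / 21 33 18 6 / 15 3 24 36 / 30 42 -3 9

Row 2: 33 + 18 + 6 + ? = 78, so (2,1) = 21.
The remaining cell in column 2 is (1,2) = 78 − 78 = 0.
Main diagonal must total 78; the given cells sum to 69, so (4,4) = 9.
From anti-diagonal, 78 − (27 + 18 + 3) gives (4,1) = 30.
The remaining cell in row 1 is (1,3) = 78 − 39 = 39.
Using row 4: 30 + 42 + 9 + ? → (4,3) = 78 − 81 = -3.
From column 1, 78 − (12 + 21 + 30) gives (3,1) = 15.
Using column 4: 27 + 6 + 9 + ? → (3,4) = 78 − 42 = 36.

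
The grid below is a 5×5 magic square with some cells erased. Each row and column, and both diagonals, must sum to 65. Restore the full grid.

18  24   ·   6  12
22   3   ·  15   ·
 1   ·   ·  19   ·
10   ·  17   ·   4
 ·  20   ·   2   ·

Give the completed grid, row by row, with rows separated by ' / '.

18 24 5 6 12 / 22 3 9 15 16 / 1 7 13 19 25 / 10 11 17 23 4 / 14 20 21 2 8

From row 1, 65 − (18 + 24 + 6 + 12) gives (1,3) = 5.
Column 1 needs 65; the known cells sum to 51, so (5,1) = 14.
The remaining cell in column 4 is (4,4) = 65 − 42 = 23.
Row 4: 10 + 17 + 23 + 4 + ? = 65, so (4,2) = 11.
Column 2: 24 + 3 + 11 + 20 + ? = 65, so (3,2) = 7.
Anti-diagonal must total 65; the given cells sum to 52, so (3,3) = 13.
From row 3, 65 − (1 + 7 + 13 + 19) gives (3,5) = 25.
The remaining cell in main diagonal is (5,5) = 65 − 57 = 8.
Row 5 must total 65; the given cells sum to 44, so (5,3) = 21.
Using column 3: 5 + 13 + 17 + 21 + ? → (2,3) = 65 − 56 = 9.
Column 5 needs 65; the known cells sum to 49, so (2,5) = 16.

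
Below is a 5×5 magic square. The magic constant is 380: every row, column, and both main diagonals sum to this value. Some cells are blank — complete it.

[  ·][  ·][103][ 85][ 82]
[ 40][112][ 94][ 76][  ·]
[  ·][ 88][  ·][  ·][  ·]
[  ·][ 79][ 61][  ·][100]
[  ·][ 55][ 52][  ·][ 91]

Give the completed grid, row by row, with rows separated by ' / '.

Row 2 needs 380; the known cells sum to 322, so (2,5) = 58.
Column 2: 112 + 88 + 79 + 55 + ? = 380, so (1,2) = 46.
Column 3: 103 + 94 + 61 + 52 + ? = 380, so (3,3) = 70.
Column 5: 82 + 58 + 100 + 91 + ? = 380, so (3,5) = 49.
The remaining cell in anti-diagonal is (5,1) = 380 − 307 = 73.
Using row 1: 46 + 103 + 85 + 82 + ? → (1,1) = 380 − 316 = 64.
Row 5 must total 380; the given cells sum to 271, so (5,4) = 109.
The remaining cell in main diagonal is (4,4) = 380 − 337 = 43.
Row 4: 79 + 61 + 43 + 100 + ? = 380, so (4,1) = 97.
Using column 1: 64 + 40 + 97 + 73 + ? → (3,1) = 380 − 274 = 106.
Column 4 needs 380; the known cells sum to 313, so (3,4) = 67.

64 46 103 85 82 / 40 112 94 76 58 / 106 88 70 67 49 / 97 79 61 43 100 / 73 55 52 109 91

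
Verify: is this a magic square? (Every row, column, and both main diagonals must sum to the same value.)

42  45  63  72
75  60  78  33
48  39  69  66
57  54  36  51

No — anti-diagonal sums to 246 but row 4 sums to 198.

Row 1: 42 + 45 + 63 + 72 = 222.
Row 2: 75 + 60 + 78 + 33 = 246.
Row 3: 48 + 39 + 69 + 66 = 222.
Row 4: 57 + 54 + 36 + 51 = 198.
Column 1: 42 + 75 + 48 + 57 = 222.
Column 2: 45 + 60 + 39 + 54 = 198.
Column 3: 63 + 78 + 69 + 36 = 246.
Column 4: 72 + 33 + 66 + 51 = 222.
Main diagonal: 42 + 60 + 69 + 51 = 222.
Anti-diagonal: 72 + 78 + 39 + 57 = 246.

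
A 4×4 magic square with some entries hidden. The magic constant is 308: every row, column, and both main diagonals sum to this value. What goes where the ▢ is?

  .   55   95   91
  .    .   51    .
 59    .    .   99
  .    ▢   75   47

Using row 1: 55 + 95 + 91 + ? → (1,1) = 308 − 241 = 67.
Using column 3: 95 + 51 + 75 + ? → (3,3) = 308 − 221 = 87.
Column 4 must total 308; the given cells sum to 237, so (2,4) = 71.
Using main diagonal: 67 + 87 + 47 + ? → (2,2) = 308 − 201 = 107.
Row 2: 107 + 51 + 71 + ? = 308, so (2,1) = 79.
Using row 3: 59 + 87 + 99 + ? → (3,2) = 308 − 245 = 63.
From column 1, 308 − (67 + 79 + 59) gives (4,1) = 103.
Column 2: 55 + 107 + 63 + ? = 308, so (4,2) = 83.

83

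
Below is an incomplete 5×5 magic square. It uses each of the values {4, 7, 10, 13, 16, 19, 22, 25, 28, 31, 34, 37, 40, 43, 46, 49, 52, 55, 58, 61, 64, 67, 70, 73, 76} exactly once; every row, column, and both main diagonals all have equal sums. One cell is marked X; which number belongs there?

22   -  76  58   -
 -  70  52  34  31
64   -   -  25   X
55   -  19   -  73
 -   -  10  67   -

7

The 25 entries sum to 1000, so each line sums to 1000/5 = 200.
Row 2 needs 200; the known cells sum to 187, so (2,1) = 13.
Using column 1: 22 + 13 + 64 + 55 + ? → (5,1) = 200 − 154 = 46.
Column 3 needs 200; the known cells sum to 157, so (3,3) = 43.
Column 4 must total 200; the given cells sum to 184, so (4,4) = 16.
The remaining cell in main diagonal is (5,5) = 200 − 151 = 49.
Row 4: 55 + 19 + 16 + 73 + ? = 200, so (4,2) = 37.
Row 5 must total 200; the given cells sum to 172, so (5,2) = 28.
From anti-diagonal, 200 − (34 + 43 + 37 + 46) gives (1,5) = 40.
The remaining cell in row 1 is (1,2) = 200 − 196 = 4.
Column 2 needs 200; the known cells sum to 139, so (3,2) = 61.
The remaining cell in column 5 is (3,5) = 200 − 193 = 7.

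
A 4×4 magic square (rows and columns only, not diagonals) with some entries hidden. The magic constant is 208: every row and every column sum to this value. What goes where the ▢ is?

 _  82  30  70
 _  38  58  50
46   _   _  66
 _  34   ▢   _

From row 1, 208 − (82 + 30 + 70) gives (1,1) = 26.
Using row 2: 38 + 58 + 50 + ? → (2,1) = 208 − 146 = 62.
From column 1, 208 − (26 + 62 + 46) gives (4,1) = 74.
Column 2 needs 208; the known cells sum to 154, so (3,2) = 54.
The remaining cell in column 4 is (4,4) = 208 − 186 = 22.
Row 3 needs 208; the known cells sum to 166, so (3,3) = 42.
Row 4 must total 208; the given cells sum to 130, so (4,3) = 78.

78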